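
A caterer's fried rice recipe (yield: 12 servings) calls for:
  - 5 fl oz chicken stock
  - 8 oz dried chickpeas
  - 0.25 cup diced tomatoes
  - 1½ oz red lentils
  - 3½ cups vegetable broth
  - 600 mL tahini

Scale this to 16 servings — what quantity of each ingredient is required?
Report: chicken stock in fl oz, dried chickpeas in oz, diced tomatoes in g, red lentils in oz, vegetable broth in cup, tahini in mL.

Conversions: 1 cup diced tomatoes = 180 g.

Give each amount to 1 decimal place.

chicken stock: 6.7 fl oz; dried chickpeas: 10.7 oz; diced tomatoes: 60.0 g; red lentils: 2.0 oz; vegetable broth: 4.7 cup; tahini: 800.0 mL

Scaling factor: 16/12 = 4/3.
chicken stock: 5 fl oz × 4/3 ≈ 6.7 fl oz
dried chickpeas: 8 oz × 4/3 ≈ 10.7 oz
diced tomatoes: 0.25 cup × 4/3 × 180 g/cup = 60.0 g
red lentils: 1.5 oz × 4/3 = 2.0 oz
vegetable broth: 3.5 cup × 4/3 ≈ 4.7 cup
tahini: 600 mL × 4/3 = 800.0 mL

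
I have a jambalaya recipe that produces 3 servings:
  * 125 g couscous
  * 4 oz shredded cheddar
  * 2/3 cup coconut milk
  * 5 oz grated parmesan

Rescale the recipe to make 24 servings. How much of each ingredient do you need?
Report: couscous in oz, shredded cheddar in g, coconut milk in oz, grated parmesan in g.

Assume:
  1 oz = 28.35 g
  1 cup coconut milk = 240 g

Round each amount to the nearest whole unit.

Scaling factor: 24/3 = 8.
couscous: 125 g × 8 ÷ 28.35 g/oz ≈ 35 oz
shredded cheddar: 4 oz × 8 × 28.35 g/oz ≈ 907 g
coconut milk: 2/3 cup × 8 × 240 g/cup ÷ 28.35 g/oz ≈ 45 oz
grated parmesan: 5 oz × 8 × 28.35 g/oz = 1134 g

couscous: 35 oz; shredded cheddar: 907 g; coconut milk: 45 oz; grated parmesan: 1134 g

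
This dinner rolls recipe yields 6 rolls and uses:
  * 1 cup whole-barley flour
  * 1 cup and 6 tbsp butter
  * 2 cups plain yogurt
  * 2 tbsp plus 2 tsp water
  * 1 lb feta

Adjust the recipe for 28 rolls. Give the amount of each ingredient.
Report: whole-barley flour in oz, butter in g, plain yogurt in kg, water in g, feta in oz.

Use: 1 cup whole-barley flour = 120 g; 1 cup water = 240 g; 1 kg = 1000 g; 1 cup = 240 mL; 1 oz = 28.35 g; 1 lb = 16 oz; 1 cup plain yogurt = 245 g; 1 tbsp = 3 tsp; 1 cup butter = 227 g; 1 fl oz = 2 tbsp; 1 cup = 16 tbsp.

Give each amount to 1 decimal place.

Scaling factor: 28/6 = 14/3.
whole-barley flour: 1 cup × 14/3 × 120 g/cup ÷ 28.35 g/oz ≈ 19.8 oz
butter: (1 cup + 6 tbsp = 1.375 cup) × 14/3 × 227 g/cup ≈ 1456.6 g
plain yogurt: 2 cup × 14/3 × 245 g/cup ÷ 1000 g/kg ≈ 2.3 kg
water: (2 tbsp + 2 tsp = 8/3 tbsp) × 14/3 ÷ 16 tbsp/cup × 240 g/cup ≈ 186.7 g
feta: 1 lb × 14/3 × 16 oz/lb ≈ 74.7 oz

whole-barley flour: 19.8 oz; butter: 1456.6 g; plain yogurt: 2.3 kg; water: 186.7 g; feta: 74.7 oz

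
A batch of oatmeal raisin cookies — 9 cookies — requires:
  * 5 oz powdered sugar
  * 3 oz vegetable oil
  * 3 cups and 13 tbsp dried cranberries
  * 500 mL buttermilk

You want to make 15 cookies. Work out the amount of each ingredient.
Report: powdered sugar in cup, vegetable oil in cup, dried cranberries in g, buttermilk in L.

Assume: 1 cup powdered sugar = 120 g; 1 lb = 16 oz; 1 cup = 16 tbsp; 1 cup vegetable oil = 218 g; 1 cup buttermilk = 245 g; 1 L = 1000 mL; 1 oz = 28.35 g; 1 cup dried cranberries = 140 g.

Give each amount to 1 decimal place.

Scaling factor: 15/9 = 5/3.
powdered sugar: 5 oz × 5/3 × 28.35 g/oz ÷ 120 g/cup ≈ 2.0 cup
vegetable oil: 3 oz × 5/3 × 28.35 g/oz ÷ 218 g/cup ≈ 0.7 cup
dried cranberries: (3 cup + 13 tbsp = 3.8125 cup) × 5/3 × 140 g/cup ≈ 889.6 g
buttermilk: 500 mL × 5/3 ÷ 1000 mL/L ≈ 0.8 L

powdered sugar: 2.0 cup; vegetable oil: 0.7 cup; dried cranberries: 889.6 g; buttermilk: 0.8 L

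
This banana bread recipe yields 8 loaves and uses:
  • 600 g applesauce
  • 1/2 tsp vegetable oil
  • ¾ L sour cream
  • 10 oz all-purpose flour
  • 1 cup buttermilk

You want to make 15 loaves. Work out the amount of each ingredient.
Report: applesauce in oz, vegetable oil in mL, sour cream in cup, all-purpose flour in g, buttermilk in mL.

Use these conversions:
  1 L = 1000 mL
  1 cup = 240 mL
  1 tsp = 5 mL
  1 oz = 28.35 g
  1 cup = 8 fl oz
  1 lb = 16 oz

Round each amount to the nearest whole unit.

applesauce: 40 oz; vegetable oil: 5 mL; sour cream: 6 cup; all-purpose flour: 532 g; buttermilk: 450 mL

Scaling factor: 15/8 = 1.875.
applesauce: 600 g × 15/8 ÷ 28.35 g/oz ≈ 40 oz
vegetable oil: 0.5 tsp × 15/8 × 5 mL/tsp ≈ 5 mL
sour cream: 0.75 L × 15/8 × 1000 mL/L ÷ 240 mL/cup ≈ 6 cup
all-purpose flour: 10 oz × 15/8 × 28.35 g/oz ≈ 532 g
buttermilk: 1 cup × 15/8 × 240 mL/cup = 450 mL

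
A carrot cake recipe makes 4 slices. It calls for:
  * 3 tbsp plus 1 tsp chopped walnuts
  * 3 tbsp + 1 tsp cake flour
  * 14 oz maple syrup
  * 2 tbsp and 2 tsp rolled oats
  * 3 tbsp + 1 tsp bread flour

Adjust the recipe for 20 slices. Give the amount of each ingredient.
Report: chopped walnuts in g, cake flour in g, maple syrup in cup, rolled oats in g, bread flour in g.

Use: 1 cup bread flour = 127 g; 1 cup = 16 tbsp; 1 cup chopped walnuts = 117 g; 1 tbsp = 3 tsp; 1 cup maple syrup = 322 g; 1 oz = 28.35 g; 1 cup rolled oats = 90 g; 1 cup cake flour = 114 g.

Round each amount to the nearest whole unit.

chopped walnuts: 122 g; cake flour: 119 g; maple syrup: 6 cup; rolled oats: 75 g; bread flour: 132 g

Scaling factor: 20/4 = 5.
chopped walnuts: (3 tbsp + 1 tsp = 10/3 tbsp) × 5 ÷ 16 tbsp/cup × 117 g/cup ≈ 122 g
cake flour: (3 tbsp + 1 tsp = 10/3 tbsp) × 5 ÷ 16 tbsp/cup × 114 g/cup ≈ 119 g
maple syrup: 14 oz × 5 × 28.35 g/oz ÷ 322 g/cup ≈ 6 cup
rolled oats: (2 tbsp + 2 tsp = 8/3 tbsp) × 5 ÷ 16 tbsp/cup × 90 g/cup = 75 g
bread flour: (3 tbsp + 1 tsp = 10/3 tbsp) × 5 ÷ 16 tbsp/cup × 127 g/cup ≈ 132 g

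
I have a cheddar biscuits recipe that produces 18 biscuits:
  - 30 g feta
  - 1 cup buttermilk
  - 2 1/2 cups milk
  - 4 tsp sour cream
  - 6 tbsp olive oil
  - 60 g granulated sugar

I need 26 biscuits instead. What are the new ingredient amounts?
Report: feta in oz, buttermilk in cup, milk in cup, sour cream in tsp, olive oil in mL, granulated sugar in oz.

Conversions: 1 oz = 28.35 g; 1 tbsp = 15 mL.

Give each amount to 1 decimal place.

Scaling factor: 26/18 = 13/9.
feta: 30 g × 13/9 ÷ 28.35 g/oz ≈ 1.5 oz
buttermilk: 1 cup × 13/9 ≈ 1.4 cup
milk: 2.5 cup × 13/9 ≈ 3.6 cup
sour cream: 4 tsp × 13/9 ≈ 5.8 tsp
olive oil: 6 tbsp × 13/9 × 15 mL/tbsp = 130.0 mL
granulated sugar: 60 g × 13/9 ÷ 28.35 g/oz ≈ 3.1 oz

feta: 1.5 oz; buttermilk: 1.4 cup; milk: 3.6 cup; sour cream: 5.8 tsp; olive oil: 130.0 mL; granulated sugar: 3.1 oz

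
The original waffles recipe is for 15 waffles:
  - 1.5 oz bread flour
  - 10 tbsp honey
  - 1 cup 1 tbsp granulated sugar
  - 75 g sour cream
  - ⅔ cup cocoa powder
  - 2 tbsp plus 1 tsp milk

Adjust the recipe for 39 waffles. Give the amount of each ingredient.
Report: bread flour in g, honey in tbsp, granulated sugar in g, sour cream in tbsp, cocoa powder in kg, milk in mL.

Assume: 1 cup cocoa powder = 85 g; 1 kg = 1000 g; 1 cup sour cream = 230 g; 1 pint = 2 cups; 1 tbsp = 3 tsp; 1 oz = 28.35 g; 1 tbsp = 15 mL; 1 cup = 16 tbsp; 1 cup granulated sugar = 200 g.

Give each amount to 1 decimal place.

bread flour: 110.6 g; honey: 26.0 tbsp; granulated sugar: 552.5 g; sour cream: 13.6 tbsp; cocoa powder: 0.1 kg; milk: 91.0 mL

Scaling factor: 39/15 = 13/5 = 2.6.
bread flour: 1.5 oz × 13/5 × 28.35 g/oz ≈ 110.6 g
honey: 10 tbsp × 13/5 = 26.0 tbsp
granulated sugar: (1 cup + 1 tbsp = 1.0625 cup) × 13/5 × 200 g/cup = 552.5 g
sour cream: 75 g × 13/5 ÷ 230 g/cup × 16 tbsp/cup ≈ 13.6 tbsp
cocoa powder: 2/3 cup × 13/5 × 85 g/cup ÷ 1000 g/kg ≈ 0.1 kg
milk: (2 tbsp + 1 tsp = 7/3 tbsp) × 13/5 × 15 mL/tbsp = 91.0 mL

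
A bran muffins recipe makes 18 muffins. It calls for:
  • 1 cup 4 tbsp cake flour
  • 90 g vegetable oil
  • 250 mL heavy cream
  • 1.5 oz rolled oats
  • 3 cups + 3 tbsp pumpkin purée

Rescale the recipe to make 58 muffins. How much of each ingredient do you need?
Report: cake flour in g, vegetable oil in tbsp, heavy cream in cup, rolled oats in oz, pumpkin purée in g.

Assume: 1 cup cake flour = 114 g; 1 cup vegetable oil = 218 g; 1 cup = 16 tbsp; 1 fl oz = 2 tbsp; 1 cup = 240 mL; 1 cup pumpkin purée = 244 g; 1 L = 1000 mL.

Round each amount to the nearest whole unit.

cake flour: 459 g; vegetable oil: 21 tbsp; heavy cream: 3 cup; rolled oats: 5 oz; pumpkin purée: 2506 g

Scaling factor: 58/18 = 29/9.
cake flour: (1 cup + 4 tbsp = 1.25 cup) × 29/9 × 114 g/cup ≈ 459 g
vegetable oil: 90 g × 29/9 ÷ 218 g/cup × 16 tbsp/cup ≈ 21 tbsp
heavy cream: 250 mL × 29/9 ÷ 240 mL/cup ≈ 3 cup
rolled oats: 1.5 oz × 29/9 ≈ 5 oz
pumpkin purée: (3 cup + 3 tbsp = 3.1875 cup) × 29/9 × 244 g/cup ≈ 2506 g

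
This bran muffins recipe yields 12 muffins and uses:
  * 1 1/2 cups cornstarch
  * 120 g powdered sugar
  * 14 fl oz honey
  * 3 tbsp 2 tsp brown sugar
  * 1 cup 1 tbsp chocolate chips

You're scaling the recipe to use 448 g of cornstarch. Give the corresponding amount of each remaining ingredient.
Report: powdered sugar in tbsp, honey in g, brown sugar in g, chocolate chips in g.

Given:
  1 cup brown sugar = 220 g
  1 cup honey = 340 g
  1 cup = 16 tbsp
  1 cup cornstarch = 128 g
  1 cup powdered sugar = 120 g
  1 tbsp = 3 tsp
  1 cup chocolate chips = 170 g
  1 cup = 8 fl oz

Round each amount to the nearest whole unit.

powdered sugar: 37 tbsp; honey: 1388 g; brown sugar: 118 g; chocolate chips: 421 g

The original recipe has 192 g of cornstarch, so the scaling factor is 448 ÷ 192 = 7/3.
powdered sugar: 120 g × 7/3 ÷ 120 g/cup × 16 tbsp/cup ≈ 37 tbsp
honey: 14 fl oz × 7/3 ÷ 8 fl oz/cup × 340 g/cup ≈ 1388 g
brown sugar: (3 tbsp + 2 tsp = 11/3 tbsp) × 7/3 ÷ 16 tbsp/cup × 220 g/cup ≈ 118 g
chocolate chips: (1 cup + 1 tbsp = 1.0625 cup) × 7/3 × 170 g/cup ≈ 421 g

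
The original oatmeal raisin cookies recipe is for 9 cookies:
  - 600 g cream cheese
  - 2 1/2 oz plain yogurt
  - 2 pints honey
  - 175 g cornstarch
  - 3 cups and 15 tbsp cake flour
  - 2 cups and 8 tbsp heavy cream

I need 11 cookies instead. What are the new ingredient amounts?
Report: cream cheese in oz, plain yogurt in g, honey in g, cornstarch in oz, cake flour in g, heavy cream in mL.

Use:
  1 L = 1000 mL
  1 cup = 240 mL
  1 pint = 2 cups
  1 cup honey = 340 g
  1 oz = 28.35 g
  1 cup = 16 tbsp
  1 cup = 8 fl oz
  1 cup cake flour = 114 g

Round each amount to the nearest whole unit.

Scaling factor: 11/9.
cream cheese: 600 g × 11/9 ÷ 28.35 g/oz ≈ 26 oz
plain yogurt: 2.5 oz × 11/9 × 28.35 g/oz ≈ 87 g
honey: 2 pint × 11/9 × 2 cup/pint × 340 g/cup ≈ 1662 g
cornstarch: 175 g × 11/9 ÷ 28.35 g/oz ≈ 8 oz
cake flour: (3 cup + 15 tbsp = 3.9375 cup) × 11/9 × 114 g/cup ≈ 549 g
heavy cream: (2 cup + 8 tbsp = 2.5 cup) × 11/9 × 240 mL/cup ≈ 733 mL

cream cheese: 26 oz; plain yogurt: 87 g; honey: 1662 g; cornstarch: 8 oz; cake flour: 549 g; heavy cream: 733 mL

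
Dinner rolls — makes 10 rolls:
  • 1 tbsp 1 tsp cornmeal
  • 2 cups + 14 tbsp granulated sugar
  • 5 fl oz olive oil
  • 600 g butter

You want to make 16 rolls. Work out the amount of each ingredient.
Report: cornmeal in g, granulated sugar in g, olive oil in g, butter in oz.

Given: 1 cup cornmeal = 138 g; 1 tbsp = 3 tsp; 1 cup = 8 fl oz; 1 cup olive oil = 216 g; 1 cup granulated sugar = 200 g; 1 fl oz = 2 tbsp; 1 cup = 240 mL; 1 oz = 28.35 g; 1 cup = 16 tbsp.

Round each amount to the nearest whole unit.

cornmeal: 18 g; granulated sugar: 920 g; olive oil: 216 g; butter: 34 oz

Scaling factor: 16/10 = 8/5 = 1.6.
cornmeal: (1 tbsp + 1 tsp = 4/3 tbsp) × 8/5 ÷ 16 tbsp/cup × 138 g/cup ≈ 18 g
granulated sugar: (2 cup + 14 tbsp = 2.875 cup) × 8/5 × 200 g/cup = 920 g
olive oil: 5 fl oz × 8/5 ÷ 8 fl oz/cup × 216 g/cup = 216 g
butter: 600 g × 8/5 ÷ 28.35 g/oz ≈ 34 oz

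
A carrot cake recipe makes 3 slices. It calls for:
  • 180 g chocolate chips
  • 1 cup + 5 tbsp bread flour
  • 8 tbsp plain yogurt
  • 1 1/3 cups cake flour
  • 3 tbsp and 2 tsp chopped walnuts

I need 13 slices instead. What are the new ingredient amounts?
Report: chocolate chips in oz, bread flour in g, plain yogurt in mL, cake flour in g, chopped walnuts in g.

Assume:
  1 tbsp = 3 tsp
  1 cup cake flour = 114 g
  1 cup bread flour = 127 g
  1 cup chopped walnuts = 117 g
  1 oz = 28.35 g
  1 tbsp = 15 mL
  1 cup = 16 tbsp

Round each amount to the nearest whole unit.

chocolate chips: 28 oz; bread flour: 722 g; plain yogurt: 520 mL; cake flour: 659 g; chopped walnuts: 116 g

Scaling factor: 13/3.
chocolate chips: 180 g × 13/3 ÷ 28.35 g/oz ≈ 28 oz
bread flour: (1 cup + 5 tbsp = 1.3125 cup) × 13/3 × 127 g/cup ≈ 722 g
plain yogurt: 8 tbsp × 13/3 × 15 mL/tbsp = 520 mL
cake flour: 4/3 cup × 13/3 × 114 g/cup ≈ 659 g
chopped walnuts: (3 tbsp + 2 tsp = 11/3 tbsp) × 13/3 ÷ 16 tbsp/cup × 117 g/cup ≈ 116 g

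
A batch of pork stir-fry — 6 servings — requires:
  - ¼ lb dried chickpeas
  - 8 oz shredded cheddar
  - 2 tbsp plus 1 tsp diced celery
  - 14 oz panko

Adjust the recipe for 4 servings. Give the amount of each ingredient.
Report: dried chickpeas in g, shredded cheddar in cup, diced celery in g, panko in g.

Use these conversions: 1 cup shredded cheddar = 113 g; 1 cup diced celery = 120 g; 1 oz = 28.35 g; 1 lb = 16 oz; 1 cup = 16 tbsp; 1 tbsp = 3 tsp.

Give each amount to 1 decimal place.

dried chickpeas: 75.6 g; shredded cheddar: 1.3 cup; diced celery: 11.7 g; panko: 264.6 g

Scaling factor: 4/6 = 2/3.
dried chickpeas: 0.25 lb × 2/3 × 16 oz/lb × 28.35 g/oz = 75.6 g
shredded cheddar: 8 oz × 2/3 × 28.35 g/oz ÷ 113 g/cup ≈ 1.3 cup
diced celery: (2 tbsp + 1 tsp = 7/3 tbsp) × 2/3 ÷ 16 tbsp/cup × 120 g/cup ≈ 11.7 g
panko: 14 oz × 2/3 × 28.35 g/oz = 264.6 g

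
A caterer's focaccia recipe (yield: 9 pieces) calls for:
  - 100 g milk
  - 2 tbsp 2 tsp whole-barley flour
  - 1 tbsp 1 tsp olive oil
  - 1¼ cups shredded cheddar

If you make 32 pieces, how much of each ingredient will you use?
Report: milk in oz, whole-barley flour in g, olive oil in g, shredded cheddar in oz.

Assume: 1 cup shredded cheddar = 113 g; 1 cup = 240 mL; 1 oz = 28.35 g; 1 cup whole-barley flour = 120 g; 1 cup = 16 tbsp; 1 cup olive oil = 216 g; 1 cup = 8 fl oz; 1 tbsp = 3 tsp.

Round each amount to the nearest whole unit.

Scaling factor: 32/9.
milk: 100 g × 32/9 ÷ 28.35 g/oz ≈ 13 oz
whole-barley flour: (2 tbsp + 2 tsp = 8/3 tbsp) × 32/9 ÷ 16 tbsp/cup × 120 g/cup ≈ 71 g
olive oil: (1 tbsp + 1 tsp = 4/3 tbsp) × 32/9 ÷ 16 tbsp/cup × 216 g/cup = 64 g
shredded cheddar: 1.25 cup × 32/9 × 113 g/cup ÷ 28.35 g/oz ≈ 18 oz

milk: 13 oz; whole-barley flour: 71 g; olive oil: 64 g; shredded cheddar: 18 oz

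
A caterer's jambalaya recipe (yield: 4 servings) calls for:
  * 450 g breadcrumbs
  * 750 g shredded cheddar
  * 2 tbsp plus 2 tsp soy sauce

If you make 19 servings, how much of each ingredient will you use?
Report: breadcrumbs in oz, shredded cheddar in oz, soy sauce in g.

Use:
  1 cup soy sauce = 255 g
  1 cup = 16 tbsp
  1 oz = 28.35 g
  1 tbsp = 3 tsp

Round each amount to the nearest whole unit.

Scaling factor: 19/4 = 4.75.
breadcrumbs: 450 g × 19/4 ÷ 28.35 g/oz ≈ 75 oz
shredded cheddar: 750 g × 19/4 ÷ 28.35 g/oz ≈ 126 oz
soy sauce: (2 tbsp + 2 tsp = 8/3 tbsp) × 19/4 ÷ 16 tbsp/cup × 255 g/cup ≈ 202 g

breadcrumbs: 75 oz; shredded cheddar: 126 oz; soy sauce: 202 g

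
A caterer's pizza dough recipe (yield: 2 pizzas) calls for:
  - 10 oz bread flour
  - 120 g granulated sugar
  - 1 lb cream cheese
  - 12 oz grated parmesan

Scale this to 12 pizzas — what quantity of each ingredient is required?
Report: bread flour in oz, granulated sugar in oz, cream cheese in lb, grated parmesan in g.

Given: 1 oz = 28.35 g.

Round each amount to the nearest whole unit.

Scaling factor: 12/2 = 6.
bread flour: 10 oz × 6 = 60 oz
granulated sugar: 120 g × 6 ÷ 28.35 g/oz ≈ 25 oz
cream cheese: 1 lb × 6 = 6 lb
grated parmesan: 12 oz × 6 × 28.35 g/oz ≈ 2041 g

bread flour: 60 oz; granulated sugar: 25 oz; cream cheese: 6 lb; grated parmesan: 2041 g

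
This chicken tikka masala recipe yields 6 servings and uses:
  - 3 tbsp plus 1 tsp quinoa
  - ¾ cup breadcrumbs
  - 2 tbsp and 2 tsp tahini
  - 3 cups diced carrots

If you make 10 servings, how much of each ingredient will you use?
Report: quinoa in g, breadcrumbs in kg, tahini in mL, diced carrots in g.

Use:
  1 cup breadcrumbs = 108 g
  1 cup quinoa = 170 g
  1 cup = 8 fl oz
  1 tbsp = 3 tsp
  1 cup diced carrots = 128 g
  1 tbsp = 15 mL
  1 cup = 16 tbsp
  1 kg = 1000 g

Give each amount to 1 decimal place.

Scaling factor: 10/6 = 5/3.
quinoa: (3 tbsp + 1 tsp = 10/3 tbsp) × 5/3 ÷ 16 tbsp/cup × 170 g/cup ≈ 59.0 g
breadcrumbs: 0.75 cup × 5/3 × 108 g/cup ÷ 1000 g/kg ≈ 0.1 kg
tahini: (2 tbsp + 2 tsp = 8/3 tbsp) × 5/3 × 15 mL/tbsp ≈ 66.7 mL
diced carrots: 3 cup × 5/3 × 128 g/cup = 640.0 g

quinoa: 59.0 g; breadcrumbs: 0.1 kg; tahini: 66.7 mL; diced carrots: 640.0 g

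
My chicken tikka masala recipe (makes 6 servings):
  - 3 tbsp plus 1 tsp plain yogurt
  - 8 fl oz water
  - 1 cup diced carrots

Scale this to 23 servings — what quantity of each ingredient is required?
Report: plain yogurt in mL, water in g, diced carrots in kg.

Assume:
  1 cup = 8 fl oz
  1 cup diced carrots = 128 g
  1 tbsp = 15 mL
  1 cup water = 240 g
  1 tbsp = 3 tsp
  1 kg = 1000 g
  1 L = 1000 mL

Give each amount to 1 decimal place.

plain yogurt: 191.7 mL; water: 920.0 g; diced carrots: 0.5 kg

Scaling factor: 23/6.
plain yogurt: (3 tbsp + 1 tsp = 10/3 tbsp) × 23/6 × 15 mL/tbsp ≈ 191.7 mL
water: 8 fl oz × 23/6 ÷ 8 fl oz/cup × 240 g/cup = 920.0 g
diced carrots: 1 cup × 23/6 × 128 g/cup ÷ 1000 g/kg ≈ 0.5 kg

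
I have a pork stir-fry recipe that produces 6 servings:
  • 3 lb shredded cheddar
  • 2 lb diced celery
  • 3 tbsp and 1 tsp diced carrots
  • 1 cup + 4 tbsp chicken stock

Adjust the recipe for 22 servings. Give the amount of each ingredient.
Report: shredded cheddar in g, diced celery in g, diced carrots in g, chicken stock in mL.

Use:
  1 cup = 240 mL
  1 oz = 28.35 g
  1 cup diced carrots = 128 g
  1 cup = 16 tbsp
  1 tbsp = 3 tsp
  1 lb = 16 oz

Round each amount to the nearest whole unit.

Scaling factor: 22/6 = 11/3.
shredded cheddar: 3 lb × 11/3 × 16 oz/lb × 28.35 g/oz ≈ 4990 g
diced celery: 2 lb × 11/3 × 16 oz/lb × 28.35 g/oz ≈ 3326 g
diced carrots: (3 tbsp + 1 tsp = 10/3 tbsp) × 11/3 ÷ 16 tbsp/cup × 128 g/cup ≈ 98 g
chicken stock: (1 cup + 4 tbsp = 1.25 cup) × 11/3 × 240 mL/cup = 1100 mL

shredded cheddar: 4990 g; diced celery: 3326 g; diced carrots: 98 g; chicken stock: 1100 mL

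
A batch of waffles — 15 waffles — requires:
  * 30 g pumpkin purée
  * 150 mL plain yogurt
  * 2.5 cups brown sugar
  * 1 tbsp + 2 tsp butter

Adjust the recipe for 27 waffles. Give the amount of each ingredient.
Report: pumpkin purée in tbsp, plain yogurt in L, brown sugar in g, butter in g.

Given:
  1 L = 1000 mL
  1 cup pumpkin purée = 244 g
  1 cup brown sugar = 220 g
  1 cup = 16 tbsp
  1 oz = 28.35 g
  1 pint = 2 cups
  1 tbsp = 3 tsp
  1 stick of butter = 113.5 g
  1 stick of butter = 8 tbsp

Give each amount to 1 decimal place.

pumpkin purée: 3.5 tbsp; plain yogurt: 0.3 L; brown sugar: 990.0 g; butter: 42.6 g

Scaling factor: 27/15 = 9/5 = 1.8.
pumpkin purée: 30 g × 9/5 ÷ 244 g/cup × 16 tbsp/cup ≈ 3.5 tbsp
plain yogurt: 150 mL × 9/5 ÷ 1000 mL/L ≈ 0.3 L
brown sugar: 2.5 cup × 9/5 × 220 g/cup = 990.0 g
butter: (1 tbsp + 2 tsp = 5/3 tbsp) × 9/5 ÷ 8 tbsp/stick × 113.5 g/stick ≈ 42.6 g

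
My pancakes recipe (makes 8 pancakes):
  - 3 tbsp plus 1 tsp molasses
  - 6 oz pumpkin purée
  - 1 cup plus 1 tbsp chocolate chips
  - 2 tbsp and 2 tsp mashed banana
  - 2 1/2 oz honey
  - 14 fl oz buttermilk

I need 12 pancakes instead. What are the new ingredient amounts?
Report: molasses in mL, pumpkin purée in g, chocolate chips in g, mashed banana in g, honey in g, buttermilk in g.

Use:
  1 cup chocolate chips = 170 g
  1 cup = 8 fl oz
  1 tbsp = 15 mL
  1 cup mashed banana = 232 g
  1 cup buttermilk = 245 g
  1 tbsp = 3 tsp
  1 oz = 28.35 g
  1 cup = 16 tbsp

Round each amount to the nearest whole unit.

Scaling factor: 12/8 = 3/2 = 1.5.
molasses: (3 tbsp + 1 tsp = 10/3 tbsp) × 3/2 × 15 mL/tbsp = 75 mL
pumpkin purée: 6 oz × 3/2 × 28.35 g/oz ≈ 255 g
chocolate chips: (1 cup + 1 tbsp = 1.0625 cup) × 3/2 × 170 g/cup ≈ 271 g
mashed banana: (2 tbsp + 2 tsp = 8/3 tbsp) × 3/2 ÷ 16 tbsp/cup × 232 g/cup = 58 g
honey: 2.5 oz × 3/2 × 28.35 g/oz ≈ 106 g
buttermilk: 14 fl oz × 3/2 ÷ 8 fl oz/cup × 245 g/cup ≈ 643 g

molasses: 75 mL; pumpkin purée: 255 g; chocolate chips: 271 g; mashed banana: 58 g; honey: 106 g; buttermilk: 643 g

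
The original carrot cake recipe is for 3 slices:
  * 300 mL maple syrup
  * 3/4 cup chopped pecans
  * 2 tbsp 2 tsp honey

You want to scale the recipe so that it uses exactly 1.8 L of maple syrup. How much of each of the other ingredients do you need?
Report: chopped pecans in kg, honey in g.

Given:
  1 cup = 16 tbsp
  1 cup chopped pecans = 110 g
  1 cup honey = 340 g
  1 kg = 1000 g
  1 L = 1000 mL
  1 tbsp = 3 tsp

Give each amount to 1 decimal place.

chopped pecans: 0.5 kg; honey: 340.0 g

The original recipe has 0.3 L of maple syrup, so the scaling factor is 1.8 ÷ 0.3 = 6.
chopped pecans: 0.75 cup × 6 × 110 g/cup ÷ 1000 g/kg ≈ 0.5 kg
honey: (2 tbsp + 2 tsp = 8/3 tbsp) × 6 ÷ 16 tbsp/cup × 340 g/cup = 340.0 g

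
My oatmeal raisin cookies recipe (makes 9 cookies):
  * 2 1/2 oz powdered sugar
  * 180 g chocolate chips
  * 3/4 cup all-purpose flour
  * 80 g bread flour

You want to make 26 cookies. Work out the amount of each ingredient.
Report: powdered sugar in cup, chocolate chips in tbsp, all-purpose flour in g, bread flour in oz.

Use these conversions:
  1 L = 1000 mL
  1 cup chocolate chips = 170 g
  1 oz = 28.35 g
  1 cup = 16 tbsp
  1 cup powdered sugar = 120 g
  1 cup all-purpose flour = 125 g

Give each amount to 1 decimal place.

powdered sugar: 1.7 cup; chocolate chips: 48.9 tbsp; all-purpose flour: 270.8 g; bread flour: 8.2 oz

Scaling factor: 26/9.
powdered sugar: 2.5 oz × 26/9 × 28.35 g/oz ÷ 120 g/cup ≈ 1.7 cup
chocolate chips: 180 g × 26/9 ÷ 170 g/cup × 16 tbsp/cup ≈ 48.9 tbsp
all-purpose flour: 0.75 cup × 26/9 × 125 g/cup ≈ 270.8 g
bread flour: 80 g × 26/9 ÷ 28.35 g/oz ≈ 8.2 oz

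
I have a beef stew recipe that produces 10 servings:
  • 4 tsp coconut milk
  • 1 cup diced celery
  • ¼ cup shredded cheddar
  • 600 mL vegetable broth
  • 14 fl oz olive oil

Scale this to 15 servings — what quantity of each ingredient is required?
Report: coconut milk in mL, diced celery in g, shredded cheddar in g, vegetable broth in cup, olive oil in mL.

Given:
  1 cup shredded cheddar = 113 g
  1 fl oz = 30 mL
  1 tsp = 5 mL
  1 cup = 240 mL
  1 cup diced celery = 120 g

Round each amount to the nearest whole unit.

coconut milk: 30 mL; diced celery: 180 g; shredded cheddar: 42 g; vegetable broth: 4 cup; olive oil: 630 mL

Scaling factor: 15/10 = 3/2 = 1.5.
coconut milk: 4 tsp × 3/2 × 5 mL/tsp = 30 mL
diced celery: 1 cup × 3/2 × 120 g/cup = 180 g
shredded cheddar: 0.25 cup × 3/2 × 113 g/cup ≈ 42 g
vegetable broth: 600 mL × 3/2 ÷ 240 mL/cup ≈ 4 cup
olive oil: 14 fl oz × 3/2 × 30 mL/fl oz = 630 mL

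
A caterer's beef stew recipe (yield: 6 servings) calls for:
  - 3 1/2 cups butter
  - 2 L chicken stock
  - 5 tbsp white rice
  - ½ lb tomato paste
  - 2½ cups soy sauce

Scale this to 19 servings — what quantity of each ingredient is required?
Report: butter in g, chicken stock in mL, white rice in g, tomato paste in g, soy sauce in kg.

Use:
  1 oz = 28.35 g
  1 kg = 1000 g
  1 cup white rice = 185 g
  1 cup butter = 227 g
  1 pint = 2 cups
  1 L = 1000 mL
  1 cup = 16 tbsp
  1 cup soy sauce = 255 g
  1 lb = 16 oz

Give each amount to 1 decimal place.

butter: 2515.9 g; chicken stock: 6333.3 mL; white rice: 183.1 g; tomato paste: 718.2 g; soy sauce: 2.0 kg

Scaling factor: 19/6.
butter: 3.5 cup × 19/6 × 227 g/cup ≈ 2515.9 g
chicken stock: 2 L × 19/6 × 1000 mL/L ≈ 6333.3 mL
white rice: 5 tbsp × 19/6 ÷ 16 tbsp/cup × 185 g/cup ≈ 183.1 g
tomato paste: 0.5 lb × 19/6 × 16 oz/lb × 28.35 g/oz = 718.2 g
soy sauce: 2.5 cup × 19/6 × 255 g/cup ÷ 1000 g/kg ≈ 2.0 kg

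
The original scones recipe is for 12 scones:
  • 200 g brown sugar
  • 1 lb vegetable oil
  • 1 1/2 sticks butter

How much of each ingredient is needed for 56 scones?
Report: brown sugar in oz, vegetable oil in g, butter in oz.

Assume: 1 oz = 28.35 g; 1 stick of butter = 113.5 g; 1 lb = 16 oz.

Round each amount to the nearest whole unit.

Scaling factor: 56/12 = 14/3.
brown sugar: 200 g × 14/3 ÷ 28.35 g/oz ≈ 33 oz
vegetable oil: 1 lb × 14/3 × 16 oz/lb × 28.35 g/oz ≈ 2117 g
butter: 1.5 stick × 14/3 × 113.5 g/stick ÷ 28.35 g/oz ≈ 28 oz

brown sugar: 33 oz; vegetable oil: 2117 g; butter: 28 oz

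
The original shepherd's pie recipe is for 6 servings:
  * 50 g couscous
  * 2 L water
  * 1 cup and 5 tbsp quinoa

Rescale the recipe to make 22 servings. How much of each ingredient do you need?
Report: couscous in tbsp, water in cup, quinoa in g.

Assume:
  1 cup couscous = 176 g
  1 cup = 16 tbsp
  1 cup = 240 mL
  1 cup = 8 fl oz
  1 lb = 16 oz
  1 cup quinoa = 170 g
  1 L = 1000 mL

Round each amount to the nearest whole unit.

couscous: 17 tbsp; water: 31 cup; quinoa: 818 g

Scaling factor: 22/6 = 11/3.
couscous: 50 g × 11/3 ÷ 176 g/cup × 16 tbsp/cup ≈ 17 tbsp
water: 2 L × 11/3 × 1000 mL/L ÷ 240 mL/cup ≈ 31 cup
quinoa: (1 cup + 5 tbsp = 1.3125 cup) × 11/3 × 170 g/cup ≈ 818 g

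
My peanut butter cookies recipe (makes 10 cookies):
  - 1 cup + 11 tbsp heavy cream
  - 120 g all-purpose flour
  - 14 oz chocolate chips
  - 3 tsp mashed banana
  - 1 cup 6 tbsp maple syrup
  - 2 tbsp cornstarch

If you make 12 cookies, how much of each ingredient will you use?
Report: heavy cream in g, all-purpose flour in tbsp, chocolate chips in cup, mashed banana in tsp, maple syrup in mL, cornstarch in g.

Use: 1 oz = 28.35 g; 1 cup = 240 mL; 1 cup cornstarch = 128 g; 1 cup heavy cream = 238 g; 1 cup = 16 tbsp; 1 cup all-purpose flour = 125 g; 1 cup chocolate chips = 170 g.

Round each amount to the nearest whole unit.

heavy cream: 482 g; all-purpose flour: 18 tbsp; chocolate chips: 3 cup; mashed banana: 4 tsp; maple syrup: 396 mL; cornstarch: 19 g

Scaling factor: 12/10 = 6/5 = 1.2.
heavy cream: (1 cup + 11 tbsp = 1.6875 cup) × 6/5 × 238 g/cup ≈ 482 g
all-purpose flour: 120 g × 6/5 ÷ 125 g/cup × 16 tbsp/cup ≈ 18 tbsp
chocolate chips: 14 oz × 6/5 × 28.35 g/oz ÷ 170 g/cup ≈ 3 cup
mashed banana: 3 tsp × 6/5 ≈ 4 tsp
maple syrup: (1 cup + 6 tbsp = 1.375 cup) × 6/5 × 240 mL/cup = 396 mL
cornstarch: 2 tbsp × 6/5 ÷ 16 tbsp/cup × 128 g/cup ≈ 19 g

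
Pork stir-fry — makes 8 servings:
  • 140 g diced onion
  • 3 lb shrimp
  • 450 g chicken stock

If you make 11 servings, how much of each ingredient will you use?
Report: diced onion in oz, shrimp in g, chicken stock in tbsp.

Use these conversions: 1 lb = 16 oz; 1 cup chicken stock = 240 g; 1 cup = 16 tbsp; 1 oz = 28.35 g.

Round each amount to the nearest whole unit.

Scaling factor: 11/8 = 1.375.
diced onion: 140 g × 11/8 ÷ 28.35 g/oz ≈ 7 oz
shrimp: 3 lb × 11/8 × 16 oz/lb × 28.35 g/oz ≈ 1871 g
chicken stock: 450 g × 11/8 ÷ 240 g/cup × 16 tbsp/cup ≈ 41 tbsp

diced onion: 7 oz; shrimp: 1871 g; chicken stock: 41 tbsp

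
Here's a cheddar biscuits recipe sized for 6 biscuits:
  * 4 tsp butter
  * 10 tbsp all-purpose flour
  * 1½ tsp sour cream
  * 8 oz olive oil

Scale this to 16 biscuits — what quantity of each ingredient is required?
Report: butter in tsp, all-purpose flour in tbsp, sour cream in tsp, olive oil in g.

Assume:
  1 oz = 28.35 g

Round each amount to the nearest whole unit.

butter: 11 tsp; all-purpose flour: 27 tbsp; sour cream: 4 tsp; olive oil: 605 g

Scaling factor: 16/6 = 8/3.
butter: 4 tsp × 8/3 ≈ 11 tsp
all-purpose flour: 10 tbsp × 8/3 ≈ 27 tbsp
sour cream: 1.5 tsp × 8/3 = 4 tsp
olive oil: 8 oz × 8/3 × 28.35 g/oz ≈ 605 g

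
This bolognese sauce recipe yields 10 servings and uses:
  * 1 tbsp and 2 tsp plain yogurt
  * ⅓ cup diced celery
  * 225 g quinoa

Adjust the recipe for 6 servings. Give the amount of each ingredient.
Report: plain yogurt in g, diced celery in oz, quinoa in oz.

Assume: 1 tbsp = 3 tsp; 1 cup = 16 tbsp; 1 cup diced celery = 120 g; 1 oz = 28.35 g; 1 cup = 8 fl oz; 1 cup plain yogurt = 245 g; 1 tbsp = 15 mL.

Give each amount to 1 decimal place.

Scaling factor: 6/10 = 3/5 = 0.6.
plain yogurt: (1 tbsp + 2 tsp = 5/3 tbsp) × 3/5 ÷ 16 tbsp/cup × 245 g/cup ≈ 15.3 g
diced celery: 1/3 cup × 3/5 × 120 g/cup ÷ 28.35 g/oz ≈ 0.8 oz
quinoa: 225 g × 3/5 ÷ 28.35 g/oz ≈ 4.8 oz

plain yogurt: 15.3 g; diced celery: 0.8 oz; quinoa: 4.8 oz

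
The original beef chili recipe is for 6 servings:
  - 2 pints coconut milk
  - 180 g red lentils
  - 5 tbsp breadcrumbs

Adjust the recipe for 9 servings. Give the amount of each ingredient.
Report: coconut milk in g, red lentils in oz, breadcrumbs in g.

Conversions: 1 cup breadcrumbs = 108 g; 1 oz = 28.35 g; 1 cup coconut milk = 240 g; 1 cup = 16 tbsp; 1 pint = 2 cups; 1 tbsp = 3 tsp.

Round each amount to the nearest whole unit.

Scaling factor: 9/6 = 3/2 = 1.5.
coconut milk: 2 pint × 3/2 × 2 cup/pint × 240 g/cup = 1440 g
red lentils: 180 g × 3/2 ÷ 28.35 g/oz ≈ 10 oz
breadcrumbs: 5 tbsp × 3/2 ÷ 16 tbsp/cup × 108 g/cup ≈ 51 g

coconut milk: 1440 g; red lentils: 10 oz; breadcrumbs: 51 g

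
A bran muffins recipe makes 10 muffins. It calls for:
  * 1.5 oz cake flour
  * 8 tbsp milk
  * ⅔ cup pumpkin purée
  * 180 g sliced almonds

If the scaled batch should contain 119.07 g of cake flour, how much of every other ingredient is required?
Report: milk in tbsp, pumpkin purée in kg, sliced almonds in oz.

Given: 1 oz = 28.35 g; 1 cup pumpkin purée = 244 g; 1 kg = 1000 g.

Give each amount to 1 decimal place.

milk: 22.4 tbsp; pumpkin purée: 0.5 kg; sliced almonds: 17.8 oz

The original recipe has 42.525 g of cake flour, so the scaling factor is 119.07 ÷ 42.525 = 14/5 = 2.8.
milk: 8 tbsp × 14/5 = 22.4 tbsp
pumpkin purée: 2/3 cup × 14/5 × 244 g/cup ÷ 1000 g/kg ≈ 0.5 kg
sliced almonds: 180 g × 14/5 ÷ 28.35 g/oz ≈ 17.8 oz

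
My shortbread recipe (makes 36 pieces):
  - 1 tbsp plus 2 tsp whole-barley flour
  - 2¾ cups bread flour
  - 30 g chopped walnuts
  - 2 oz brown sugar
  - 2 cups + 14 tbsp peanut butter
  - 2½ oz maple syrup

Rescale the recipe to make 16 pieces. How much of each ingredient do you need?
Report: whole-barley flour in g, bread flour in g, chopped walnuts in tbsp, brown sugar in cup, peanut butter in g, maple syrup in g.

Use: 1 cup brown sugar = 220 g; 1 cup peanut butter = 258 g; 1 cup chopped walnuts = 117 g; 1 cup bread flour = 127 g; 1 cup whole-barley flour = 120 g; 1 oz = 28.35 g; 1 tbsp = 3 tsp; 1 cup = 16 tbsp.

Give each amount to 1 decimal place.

Scaling factor: 16/36 = 4/9.
whole-barley flour: (1 tbsp + 2 tsp = 5/3 tbsp) × 4/9 ÷ 16 tbsp/cup × 120 g/cup ≈ 5.6 g
bread flour: 2.75 cup × 4/9 × 127 g/cup ≈ 155.2 g
chopped walnuts: 30 g × 4/9 ÷ 117 g/cup × 16 tbsp/cup ≈ 1.8 tbsp
brown sugar: 2 oz × 4/9 × 28.35 g/oz ÷ 220 g/cup ≈ 0.1 cup
peanut butter: (2 cup + 14 tbsp = 2.875 cup) × 4/9 × 258 g/cup ≈ 329.7 g
maple syrup: 2.5 oz × 4/9 × 28.35 g/oz = 31.5 g

whole-barley flour: 5.6 g; bread flour: 155.2 g; chopped walnuts: 1.8 tbsp; brown sugar: 0.1 cup; peanut butter: 329.7 g; maple syrup: 31.5 g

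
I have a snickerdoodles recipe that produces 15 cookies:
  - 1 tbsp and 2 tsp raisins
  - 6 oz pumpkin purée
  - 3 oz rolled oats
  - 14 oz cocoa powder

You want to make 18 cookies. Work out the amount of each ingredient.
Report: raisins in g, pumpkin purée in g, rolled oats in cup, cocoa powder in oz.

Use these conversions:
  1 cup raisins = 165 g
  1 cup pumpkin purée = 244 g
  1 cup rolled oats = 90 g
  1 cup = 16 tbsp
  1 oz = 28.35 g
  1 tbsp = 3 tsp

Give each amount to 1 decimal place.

Scaling factor: 18/15 = 6/5 = 1.2.
raisins: (1 tbsp + 2 tsp = 5/3 tbsp) × 6/5 ÷ 16 tbsp/cup × 165 g/cup ≈ 20.6 g
pumpkin purée: 6 oz × 6/5 × 28.35 g/oz ≈ 204.1 g
rolled oats: 3 oz × 6/5 × 28.35 g/oz ÷ 90 g/cup ≈ 1.1 cup
cocoa powder: 14 oz × 6/5 = 16.8 oz

raisins: 20.6 g; pumpkin purée: 204.1 g; rolled oats: 1.1 cup; cocoa powder: 16.8 oz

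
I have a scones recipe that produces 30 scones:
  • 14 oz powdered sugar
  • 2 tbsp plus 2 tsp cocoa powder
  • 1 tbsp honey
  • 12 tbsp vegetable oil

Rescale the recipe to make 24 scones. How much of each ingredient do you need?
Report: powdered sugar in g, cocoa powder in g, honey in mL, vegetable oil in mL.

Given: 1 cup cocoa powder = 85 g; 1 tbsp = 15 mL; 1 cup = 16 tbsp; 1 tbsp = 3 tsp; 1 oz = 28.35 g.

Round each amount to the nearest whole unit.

powdered sugar: 318 g; cocoa powder: 11 g; honey: 12 mL; vegetable oil: 144 mL

Scaling factor: 24/30 = 4/5 = 0.8.
powdered sugar: 14 oz × 4/5 × 28.35 g/oz ≈ 318 g
cocoa powder: (2 tbsp + 2 tsp = 8/3 tbsp) × 4/5 ÷ 16 tbsp/cup × 85 g/cup ≈ 11 g
honey: 1 tbsp × 4/5 × 15 mL/tbsp = 12 mL
vegetable oil: 12 tbsp × 4/5 × 15 mL/tbsp = 144 mL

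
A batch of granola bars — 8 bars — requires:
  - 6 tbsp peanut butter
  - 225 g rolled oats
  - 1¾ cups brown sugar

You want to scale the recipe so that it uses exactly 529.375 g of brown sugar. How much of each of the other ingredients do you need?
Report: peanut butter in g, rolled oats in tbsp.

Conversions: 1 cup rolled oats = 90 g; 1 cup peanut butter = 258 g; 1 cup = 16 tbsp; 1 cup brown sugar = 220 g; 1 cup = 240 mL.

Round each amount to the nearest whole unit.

peanut butter: 133 g; rolled oats: 55 tbsp

The original recipe has 385 g of brown sugar, so the scaling factor is 529.375 ÷ 385 = 11/8 = 1.375.
peanut butter: 6 tbsp × 11/8 ÷ 16 tbsp/cup × 258 g/cup ≈ 133 g
rolled oats: 225 g × 11/8 ÷ 90 g/cup × 16 tbsp/cup = 55 tbsp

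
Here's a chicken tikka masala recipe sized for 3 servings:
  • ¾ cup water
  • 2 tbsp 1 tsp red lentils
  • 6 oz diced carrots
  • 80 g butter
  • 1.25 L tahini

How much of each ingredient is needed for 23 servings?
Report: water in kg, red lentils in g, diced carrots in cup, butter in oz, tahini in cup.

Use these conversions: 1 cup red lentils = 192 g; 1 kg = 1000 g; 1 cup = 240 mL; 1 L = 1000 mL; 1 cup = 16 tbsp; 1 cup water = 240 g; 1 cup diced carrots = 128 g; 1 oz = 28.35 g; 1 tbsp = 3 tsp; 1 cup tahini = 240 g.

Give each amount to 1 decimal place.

water: 1.4 kg; red lentils: 214.7 g; diced carrots: 10.2 cup; butter: 21.6 oz; tahini: 39.9 cup

Scaling factor: 23/3.
water: 0.75 cup × 23/3 × 240 g/cup ÷ 1000 g/kg ≈ 1.4 kg
red lentils: (2 tbsp + 1 tsp = 7/3 tbsp) × 23/3 ÷ 16 tbsp/cup × 192 g/cup ≈ 214.7 g
diced carrots: 6 oz × 23/3 × 28.35 g/oz ÷ 128 g/cup ≈ 10.2 cup
butter: 80 g × 23/3 ÷ 28.35 g/oz ≈ 21.6 oz
tahini: 1.25 L × 23/3 × 1000 mL/L ÷ 240 mL/cup ≈ 39.9 cup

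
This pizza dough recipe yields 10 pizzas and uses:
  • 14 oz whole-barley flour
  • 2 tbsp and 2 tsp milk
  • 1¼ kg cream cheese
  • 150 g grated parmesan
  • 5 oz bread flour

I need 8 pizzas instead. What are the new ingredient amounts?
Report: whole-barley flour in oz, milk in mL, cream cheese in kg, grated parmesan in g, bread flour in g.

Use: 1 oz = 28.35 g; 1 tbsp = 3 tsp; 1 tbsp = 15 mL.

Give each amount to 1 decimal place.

whole-barley flour: 11.2 oz; milk: 32.0 mL; cream cheese: 1.0 kg; grated parmesan: 120.0 g; bread flour: 113.4 g

Scaling factor: 8/10 = 4/5 = 0.8.
whole-barley flour: 14 oz × 4/5 = 11.2 oz
milk: (2 tbsp + 2 tsp = 8/3 tbsp) × 4/5 × 15 mL/tbsp = 32.0 mL
cream cheese: 1.25 kg × 4/5 = 1.0 kg
grated parmesan: 150 g × 4/5 = 120.0 g
bread flour: 5 oz × 4/5 × 28.35 g/oz = 113.4 g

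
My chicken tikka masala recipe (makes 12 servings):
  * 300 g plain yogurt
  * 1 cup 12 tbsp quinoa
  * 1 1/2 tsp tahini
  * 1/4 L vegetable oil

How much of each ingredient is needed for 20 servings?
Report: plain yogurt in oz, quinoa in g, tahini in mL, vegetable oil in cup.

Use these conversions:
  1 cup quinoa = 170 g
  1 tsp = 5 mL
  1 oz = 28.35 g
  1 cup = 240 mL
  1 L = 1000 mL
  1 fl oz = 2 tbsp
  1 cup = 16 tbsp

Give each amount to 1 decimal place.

plain yogurt: 17.6 oz; quinoa: 495.8 g; tahini: 12.5 mL; vegetable oil: 1.7 cup

Scaling factor: 20/12 = 5/3.
plain yogurt: 300 g × 5/3 ÷ 28.35 g/oz ≈ 17.6 oz
quinoa: (1 cup + 12 tbsp = 1.75 cup) × 5/3 × 170 g/cup ≈ 495.8 g
tahini: 1.5 tsp × 5/3 × 5 mL/tsp = 12.5 mL
vegetable oil: 0.25 L × 5/3 × 1000 mL/L ÷ 240 mL/cup ≈ 1.7 cup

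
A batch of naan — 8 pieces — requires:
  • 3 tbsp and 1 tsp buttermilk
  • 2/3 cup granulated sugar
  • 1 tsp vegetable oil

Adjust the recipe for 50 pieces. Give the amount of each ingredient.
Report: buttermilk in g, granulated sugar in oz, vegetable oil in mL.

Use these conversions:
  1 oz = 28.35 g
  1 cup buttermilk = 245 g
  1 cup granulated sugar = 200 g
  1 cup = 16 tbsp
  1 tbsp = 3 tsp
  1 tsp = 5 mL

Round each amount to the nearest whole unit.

buttermilk: 319 g; granulated sugar: 29 oz; vegetable oil: 31 mL

Scaling factor: 50/8 = 25/4 = 6.25.
buttermilk: (3 tbsp + 1 tsp = 10/3 tbsp) × 25/4 ÷ 16 tbsp/cup × 245 g/cup ≈ 319 g
granulated sugar: 2/3 cup × 25/4 × 200 g/cup ÷ 28.35 g/oz ≈ 29 oz
vegetable oil: 1 tsp × 25/4 × 5 mL/tsp ≈ 31 mL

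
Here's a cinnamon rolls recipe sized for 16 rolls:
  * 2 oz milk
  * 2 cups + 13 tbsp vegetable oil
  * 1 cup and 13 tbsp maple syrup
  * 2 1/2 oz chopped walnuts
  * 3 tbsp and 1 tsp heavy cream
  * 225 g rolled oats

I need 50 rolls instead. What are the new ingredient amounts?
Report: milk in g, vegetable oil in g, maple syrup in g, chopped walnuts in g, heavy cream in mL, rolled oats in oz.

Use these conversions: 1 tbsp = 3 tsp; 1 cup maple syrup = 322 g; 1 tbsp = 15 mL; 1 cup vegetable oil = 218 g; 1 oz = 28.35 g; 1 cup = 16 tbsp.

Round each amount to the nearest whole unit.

Scaling factor: 50/16 = 25/8 = 3.125.
milk: 2 oz × 25/8 × 28.35 g/oz ≈ 177 g
vegetable oil: (2 cup + 13 tbsp = 2.8125 cup) × 25/8 × 218 g/cup ≈ 1916 g
maple syrup: (1 cup + 13 tbsp = 1.8125 cup) × 25/8 × 322 g/cup ≈ 1824 g
chopped walnuts: 2.5 oz × 25/8 × 28.35 g/oz ≈ 221 g
heavy cream: (3 tbsp + 1 tsp = 10/3 tbsp) × 25/8 × 15 mL/tbsp ≈ 156 mL
rolled oats: 225 g × 25/8 ÷ 28.35 g/oz ≈ 25 oz

milk: 177 g; vegetable oil: 1916 g; maple syrup: 1824 g; chopped walnuts: 221 g; heavy cream: 156 mL; rolled oats: 25 oz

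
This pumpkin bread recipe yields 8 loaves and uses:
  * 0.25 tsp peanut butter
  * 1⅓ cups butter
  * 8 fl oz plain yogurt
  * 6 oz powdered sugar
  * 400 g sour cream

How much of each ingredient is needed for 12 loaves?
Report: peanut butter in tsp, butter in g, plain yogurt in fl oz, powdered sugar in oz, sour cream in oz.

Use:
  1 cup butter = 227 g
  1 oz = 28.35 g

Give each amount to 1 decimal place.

peanut butter: 0.4 tsp; butter: 454.0 g; plain yogurt: 12.0 fl oz; powdered sugar: 9.0 oz; sour cream: 21.2 oz

Scaling factor: 12/8 = 3/2 = 1.5.
peanut butter: 0.25 tsp × 3/2 ≈ 0.4 tsp
butter: 4/3 cup × 3/2 × 227 g/cup = 454.0 g
plain yogurt: 8 fl oz × 3/2 = 12.0 fl oz
powdered sugar: 6 oz × 3/2 = 9.0 oz
sour cream: 400 g × 3/2 ÷ 28.35 g/oz ≈ 21.2 oz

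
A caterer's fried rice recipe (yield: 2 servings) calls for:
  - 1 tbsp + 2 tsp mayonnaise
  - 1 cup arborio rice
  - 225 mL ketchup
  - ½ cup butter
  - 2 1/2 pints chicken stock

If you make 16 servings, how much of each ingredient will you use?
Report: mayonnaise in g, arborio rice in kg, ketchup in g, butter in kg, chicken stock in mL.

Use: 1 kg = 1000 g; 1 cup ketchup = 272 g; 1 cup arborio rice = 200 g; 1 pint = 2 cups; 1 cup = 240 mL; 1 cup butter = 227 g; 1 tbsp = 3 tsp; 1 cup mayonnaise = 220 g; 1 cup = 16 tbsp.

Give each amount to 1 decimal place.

Scaling factor: 16/2 = 8.
mayonnaise: (1 tbsp + 2 tsp = 5/3 tbsp) × 8 ÷ 16 tbsp/cup × 220 g/cup ≈ 183.3 g
arborio rice: 1 cup × 8 × 200 g/cup ÷ 1000 g/kg = 1.6 kg
ketchup: 225 mL × 8 ÷ 240 mL/cup × 272 g/cup = 2040.0 g
butter: 0.5 cup × 8 × 227 g/cup ÷ 1000 g/kg ≈ 0.9 kg
chicken stock: 2.5 pint × 8 × 2 cup/pint × 240 mL/cup = 9600.0 mL

mayonnaise: 183.3 g; arborio rice: 1.6 kg; ketchup: 2040.0 g; butter: 0.9 kg; chicken stock: 9600.0 mL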